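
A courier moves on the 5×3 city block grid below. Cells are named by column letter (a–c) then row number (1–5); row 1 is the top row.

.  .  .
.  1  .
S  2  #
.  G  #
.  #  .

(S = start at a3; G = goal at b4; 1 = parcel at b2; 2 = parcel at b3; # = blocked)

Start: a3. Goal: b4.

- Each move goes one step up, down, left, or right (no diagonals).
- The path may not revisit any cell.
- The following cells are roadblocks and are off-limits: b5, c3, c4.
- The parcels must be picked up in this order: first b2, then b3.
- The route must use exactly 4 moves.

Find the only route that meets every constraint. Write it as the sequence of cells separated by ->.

a3 -> a2 -> b2 -> b3 -> b4

The waypoints must appear in the order b2, b3, with no cell reused.
Route from a3: up to a2, right to b2, 2× down (reaching b4) — 4 moves in all.
Check: order respected (1 at step 2, 2 at step 3); 4 moves as required.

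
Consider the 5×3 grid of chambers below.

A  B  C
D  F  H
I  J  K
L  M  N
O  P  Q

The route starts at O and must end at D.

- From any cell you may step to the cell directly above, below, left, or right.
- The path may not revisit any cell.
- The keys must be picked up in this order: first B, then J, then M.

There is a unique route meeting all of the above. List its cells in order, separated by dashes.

The waypoints must appear in the order B, J, M, with no cell reused.
Route from O: 2× right (reaching Q), 4× up (reaching C), left to B, 3× down (reaching M), left to L, 2× up (reaching D) — 13 moves in all.
Check: order respected (B at step 7, J at step 9, M at step 10).

O - P - Q - N - K - H - C - B - F - J - M - L - I - D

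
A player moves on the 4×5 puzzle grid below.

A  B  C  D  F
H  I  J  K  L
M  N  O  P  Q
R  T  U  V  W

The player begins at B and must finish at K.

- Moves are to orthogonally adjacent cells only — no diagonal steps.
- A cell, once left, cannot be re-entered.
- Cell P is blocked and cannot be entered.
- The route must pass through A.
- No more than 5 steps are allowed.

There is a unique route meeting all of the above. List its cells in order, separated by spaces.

B A H I J K

The 5-move cap with required stops at A leaves no slack for detours.
Route from B: left 1 to A, down 1 to H, right 3 to K — 5 moves in all.
Check: all required cells visited; 5 ≤ 5 moves.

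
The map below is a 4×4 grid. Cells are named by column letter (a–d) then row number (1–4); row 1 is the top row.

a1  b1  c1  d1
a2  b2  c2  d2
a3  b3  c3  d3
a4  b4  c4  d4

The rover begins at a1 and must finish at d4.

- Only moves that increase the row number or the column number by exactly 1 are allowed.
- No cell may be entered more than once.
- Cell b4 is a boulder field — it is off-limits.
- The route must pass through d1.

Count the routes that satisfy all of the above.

A right/down-only route from a1 to d4 makes exactly 3 down-moves and 3 right-moves in some order.
With no other constraints that would be C(6,3) = 20 routes.
Split at d1 and multiply the segment counts (each segment already excludes blocked cells): a1→d1: 1; d1→d4: 1; product = 1.
That gives 1 route.

1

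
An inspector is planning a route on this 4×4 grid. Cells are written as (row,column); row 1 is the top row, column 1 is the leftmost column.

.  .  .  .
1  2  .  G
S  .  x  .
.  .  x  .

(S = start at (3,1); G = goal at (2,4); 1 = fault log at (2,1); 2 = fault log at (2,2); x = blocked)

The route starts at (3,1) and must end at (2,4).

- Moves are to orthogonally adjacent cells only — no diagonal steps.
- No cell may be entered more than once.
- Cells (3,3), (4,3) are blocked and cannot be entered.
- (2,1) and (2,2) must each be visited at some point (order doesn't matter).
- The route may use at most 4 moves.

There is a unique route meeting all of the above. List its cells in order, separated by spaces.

The budget equals the shortest possible length, so every move has to be on a shortest route through the required cells.
Route from (3,1): up to (2,1), 3× right (reaching (2,4)) — 4 moves in all.
Check: all required cells visited; 4 ≤ 4 moves.

(3,1) (2,1) (2,2) (2,3) (2,4)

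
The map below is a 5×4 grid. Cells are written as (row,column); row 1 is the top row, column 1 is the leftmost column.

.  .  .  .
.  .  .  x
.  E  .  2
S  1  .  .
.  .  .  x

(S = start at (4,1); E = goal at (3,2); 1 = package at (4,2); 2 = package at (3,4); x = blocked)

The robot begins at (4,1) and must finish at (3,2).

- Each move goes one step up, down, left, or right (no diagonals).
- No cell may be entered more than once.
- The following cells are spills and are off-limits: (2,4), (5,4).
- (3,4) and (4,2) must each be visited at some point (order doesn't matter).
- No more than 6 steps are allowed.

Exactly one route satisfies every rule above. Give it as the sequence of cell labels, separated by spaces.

Any route must reach (3,4) and (4,2) and still end at (3,2) within 6 moves, so the order of the required stops is forced.
Route from (4,1): right 3 to (4,4), up 1 to (3,4), left 2 to (3,2) — 6 moves in all.
Check: all required cells visited; 6 ≤ 6 moves.

(4,1) (4,2) (4,3) (4,4) (3,4) (3,3) (3,2)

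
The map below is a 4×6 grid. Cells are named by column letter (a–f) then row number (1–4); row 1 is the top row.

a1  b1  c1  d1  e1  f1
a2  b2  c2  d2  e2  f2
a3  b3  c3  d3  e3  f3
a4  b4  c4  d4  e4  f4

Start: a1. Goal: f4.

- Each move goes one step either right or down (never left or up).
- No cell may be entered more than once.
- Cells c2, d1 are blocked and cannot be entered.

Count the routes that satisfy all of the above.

A right/down-only route from a1 to f4 makes exactly 3 down-moves and 5 right-moves in some order.
With no other constraints that would be C(8,3) = 56 routes.
Subtract routes through each blocked cell (inclusion–exclusion for overlaps): − through d1: 10 − through c2: 30 → 16.
That gives 16 routes.

16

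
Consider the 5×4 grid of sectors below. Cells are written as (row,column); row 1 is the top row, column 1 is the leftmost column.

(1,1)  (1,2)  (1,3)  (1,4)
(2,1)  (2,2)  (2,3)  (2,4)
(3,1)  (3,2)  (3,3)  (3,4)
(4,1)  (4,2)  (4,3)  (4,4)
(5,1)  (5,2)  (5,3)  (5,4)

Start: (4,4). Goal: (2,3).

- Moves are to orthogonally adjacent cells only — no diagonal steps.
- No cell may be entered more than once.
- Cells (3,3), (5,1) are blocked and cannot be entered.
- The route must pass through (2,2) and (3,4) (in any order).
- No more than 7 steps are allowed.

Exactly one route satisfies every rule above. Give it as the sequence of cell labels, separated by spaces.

(4,4) (3,4) (2,4) (1,4) (1,3) (1,2) (2,2) (2,3)

The budget equals the shortest possible length, so every move has to be on a shortest route through the required cells.
Route from (4,4): 3× up (reaching (1,4)), 2× left (reaching (1,2)), down to (2,2), right to (2,3) — 7 moves in all.
Check: all required cells visited; 7 ≤ 7 moves.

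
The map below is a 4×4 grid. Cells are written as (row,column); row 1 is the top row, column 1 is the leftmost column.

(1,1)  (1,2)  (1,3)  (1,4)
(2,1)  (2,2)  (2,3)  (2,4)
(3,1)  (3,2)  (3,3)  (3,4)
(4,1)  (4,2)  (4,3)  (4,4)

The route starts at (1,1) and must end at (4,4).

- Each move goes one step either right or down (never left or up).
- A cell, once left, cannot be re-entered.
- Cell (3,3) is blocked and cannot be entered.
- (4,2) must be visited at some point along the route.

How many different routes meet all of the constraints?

A right/down-only route from (1,1) to (4,4) makes exactly 3 down-moves and 3 right-moves in some order.
With no other constraints that would be C(6,3) = 20 routes.
Split at (4,2) and multiply the segment counts (each segment already excludes blocked cells): (1,1)→(4,2): 4; (4,2)→(4,4): 1; product = 4.
That gives 4 routes.

4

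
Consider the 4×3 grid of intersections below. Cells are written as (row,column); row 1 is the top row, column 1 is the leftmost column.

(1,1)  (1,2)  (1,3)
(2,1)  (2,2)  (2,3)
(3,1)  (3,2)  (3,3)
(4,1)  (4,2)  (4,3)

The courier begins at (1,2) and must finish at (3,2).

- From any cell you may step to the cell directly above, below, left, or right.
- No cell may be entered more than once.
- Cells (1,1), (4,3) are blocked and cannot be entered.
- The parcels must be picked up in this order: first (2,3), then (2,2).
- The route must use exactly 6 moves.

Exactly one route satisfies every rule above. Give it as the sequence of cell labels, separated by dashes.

The waypoints must appear in the order (2,3), (2,2), with no cell reused.
Route from (1,2): right 1 to (1,3), down 1 to (2,3), left 2 to (2,1), down 1 to (3,1), right 1 to (3,2) — 6 moves in all.
Check: order respected ((2,3) at step 2, (2,2) at step 3); 6 moves as required.

(1,2) - (1,3) - (2,3) - (2,2) - (2,1) - (3,1) - (3,2)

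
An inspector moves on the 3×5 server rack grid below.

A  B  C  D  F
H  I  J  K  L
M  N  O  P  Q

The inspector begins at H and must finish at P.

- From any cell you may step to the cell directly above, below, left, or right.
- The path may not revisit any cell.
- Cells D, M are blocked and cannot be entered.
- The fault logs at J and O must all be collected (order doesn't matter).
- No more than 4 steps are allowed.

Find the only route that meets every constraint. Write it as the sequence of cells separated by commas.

The budget equals the shortest possible length, so every move has to be on a shortest route through the required cells.
Route from H: 2× right (reaching J), down to O, right to P — 4 moves in all.
Check: all required cells visited; 4 ≤ 4 moves.

H, I, J, O, P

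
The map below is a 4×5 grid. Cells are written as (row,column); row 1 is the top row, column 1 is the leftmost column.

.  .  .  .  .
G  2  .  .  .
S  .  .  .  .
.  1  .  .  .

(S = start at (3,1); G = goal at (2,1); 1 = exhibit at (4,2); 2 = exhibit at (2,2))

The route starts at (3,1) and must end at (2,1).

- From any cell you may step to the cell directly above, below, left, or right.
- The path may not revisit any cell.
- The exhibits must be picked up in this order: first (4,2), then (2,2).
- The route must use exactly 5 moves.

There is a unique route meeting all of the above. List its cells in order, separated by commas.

The waypoints must appear in the order (4,2), (2,2), with no cell reused.
Route from (3,1): down to (4,1), right to (4,2), 2× up (reaching (2,2)), left to (2,1) — 5 moves in all.
Check: order respected (1 at step 2, 2 at step 4); 5 moves as required.

(3,1), (4,1), (4,2), (3,2), (2,2), (2,1)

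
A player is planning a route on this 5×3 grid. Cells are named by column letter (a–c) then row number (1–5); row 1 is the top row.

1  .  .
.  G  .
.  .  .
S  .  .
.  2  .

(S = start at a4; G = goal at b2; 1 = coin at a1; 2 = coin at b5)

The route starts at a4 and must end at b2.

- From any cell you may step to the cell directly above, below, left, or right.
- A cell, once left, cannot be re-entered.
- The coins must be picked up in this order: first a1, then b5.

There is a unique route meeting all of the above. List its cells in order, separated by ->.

a4 -> a3 -> a2 -> a1 -> b1 -> c1 -> c2 -> c3 -> c4 -> c5 -> b5 -> b4 -> b3 -> b2

The waypoints must appear in the order a1, b5, with no cell reused.
Route from a4: up 3 to a1, right 2 to c1, down 4 to c5, left 1 to b5, up 3 to b2 — 13 moves in all.
Check: order respected (1 at step 3, 2 at step 10).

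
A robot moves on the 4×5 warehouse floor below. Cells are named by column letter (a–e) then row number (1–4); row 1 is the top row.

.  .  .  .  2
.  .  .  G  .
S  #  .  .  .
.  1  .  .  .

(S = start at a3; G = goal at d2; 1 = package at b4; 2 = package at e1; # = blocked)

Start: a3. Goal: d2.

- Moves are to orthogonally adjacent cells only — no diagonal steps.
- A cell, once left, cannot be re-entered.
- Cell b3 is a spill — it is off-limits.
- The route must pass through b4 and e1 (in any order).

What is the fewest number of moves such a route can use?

Any route passes through b4 and e1 in some order between a3 and d2. Summing Manhattan distances along each leg and taking the cheapest ordering (a3 → b4 → e1 → d2) gives a lower bound of 2 + 6 + 2 = 10 moves.
A route of 10 moves achieves this: a3 → a4 → b4 → c4 → c3 → c2 → c1 → d1 → e1 → e2 → d2.
Since 10 matches the lower bound, it is optimal.

10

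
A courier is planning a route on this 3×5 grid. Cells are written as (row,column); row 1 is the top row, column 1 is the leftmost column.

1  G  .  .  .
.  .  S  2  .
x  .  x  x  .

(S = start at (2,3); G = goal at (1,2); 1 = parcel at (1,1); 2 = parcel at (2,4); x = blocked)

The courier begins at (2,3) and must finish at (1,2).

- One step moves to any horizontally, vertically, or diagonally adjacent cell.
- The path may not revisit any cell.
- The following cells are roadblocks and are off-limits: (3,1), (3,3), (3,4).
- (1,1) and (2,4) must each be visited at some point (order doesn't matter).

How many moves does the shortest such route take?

Any route passes through (1,1) and (2,4) in some order between (2,3) and (1,2). Summing Chebyshev distances along each leg and taking the cheapest ordering ((2,3) → (2,4) → (1,1) → (1,2)) gives a lower bound of 1 + 3 + 1 = 5 moves.
A route of 5 moves achieves this: (2,3) → (2,4) → (1,3) → (2,2) → (1,1) → (1,2).
Since 5 matches the lower bound, it is optimal.

5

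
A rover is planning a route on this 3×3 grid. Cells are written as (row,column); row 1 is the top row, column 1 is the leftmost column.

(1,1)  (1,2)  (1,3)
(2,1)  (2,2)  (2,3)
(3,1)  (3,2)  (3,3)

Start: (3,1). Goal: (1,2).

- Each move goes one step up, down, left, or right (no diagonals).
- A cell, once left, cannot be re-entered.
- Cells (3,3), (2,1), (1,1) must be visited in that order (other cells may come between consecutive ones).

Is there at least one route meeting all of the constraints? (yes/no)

One route that works: (3,1) → (3,2) → (3,3) → (2,3) → (2,2) → (2,1) → (1,1) → (1,2).

yes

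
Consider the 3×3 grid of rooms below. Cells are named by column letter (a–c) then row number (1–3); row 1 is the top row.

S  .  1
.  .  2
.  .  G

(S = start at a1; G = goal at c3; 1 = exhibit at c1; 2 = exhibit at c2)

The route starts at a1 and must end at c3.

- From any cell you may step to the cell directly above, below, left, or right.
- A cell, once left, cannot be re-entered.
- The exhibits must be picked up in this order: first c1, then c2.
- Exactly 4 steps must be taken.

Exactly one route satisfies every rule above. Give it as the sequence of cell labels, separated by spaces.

The waypoints must appear in the order c1, c2, with no cell reused.
Route from a1: 2× right (reaching c1), 2× down (reaching c3) — 4 moves in all.
Check: order respected (1 at step 2, 2 at step 3); 4 moves as required.

a1 b1 c1 c2 c3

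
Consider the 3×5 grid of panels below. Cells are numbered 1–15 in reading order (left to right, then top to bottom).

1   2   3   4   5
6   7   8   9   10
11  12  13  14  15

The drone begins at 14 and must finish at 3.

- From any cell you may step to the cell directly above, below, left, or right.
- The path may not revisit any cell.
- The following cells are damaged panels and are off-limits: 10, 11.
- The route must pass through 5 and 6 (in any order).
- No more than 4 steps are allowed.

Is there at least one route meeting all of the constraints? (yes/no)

5 must be visited but has only one open neighbour (4), and it is neither the start nor the goal — the route would have to enter and leave through 4, re-entering it.

no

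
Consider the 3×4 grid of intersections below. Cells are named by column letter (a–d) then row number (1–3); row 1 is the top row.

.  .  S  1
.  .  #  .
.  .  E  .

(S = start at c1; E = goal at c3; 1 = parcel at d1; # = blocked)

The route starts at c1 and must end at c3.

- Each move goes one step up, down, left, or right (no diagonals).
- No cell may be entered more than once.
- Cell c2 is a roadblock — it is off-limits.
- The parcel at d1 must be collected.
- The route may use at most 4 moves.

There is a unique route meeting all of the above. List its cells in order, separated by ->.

c1 -> d1 -> d2 -> d3 -> c3

The budget equals the shortest possible length, so every move has to be on a shortest route through the required cells.
Route from c1: right 1 to d1, down 2 to d3, left 1 to c3 — 4 moves in all.
Check: all required cells visited; 4 ≤ 4 moves.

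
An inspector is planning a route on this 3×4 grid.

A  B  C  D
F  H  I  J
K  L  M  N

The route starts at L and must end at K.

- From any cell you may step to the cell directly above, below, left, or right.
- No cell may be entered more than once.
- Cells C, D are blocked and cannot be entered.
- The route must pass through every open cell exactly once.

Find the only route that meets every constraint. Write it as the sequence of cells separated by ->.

Need to visit all 10 open cells exactly once, starting at L and ending at K.
Route from L: 2× right (reaching N), up to J, 2× left (reaching H), up to B, left to A, 2× down (reaching K) — 9 moves in all.
Check: all 10 open cells covered.

L -> M -> N -> J -> I -> H -> B -> A -> F -> K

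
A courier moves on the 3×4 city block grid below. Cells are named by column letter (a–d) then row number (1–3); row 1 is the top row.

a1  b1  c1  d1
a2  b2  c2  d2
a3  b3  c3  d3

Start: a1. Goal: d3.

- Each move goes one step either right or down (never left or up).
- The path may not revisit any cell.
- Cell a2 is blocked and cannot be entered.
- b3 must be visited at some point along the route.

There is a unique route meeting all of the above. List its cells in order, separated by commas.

a1, b1, b2, b3, c3, d3

Moves only go right or down, so the column and row indices never decrease.
Route from a1: right to b1, 2× down (reaching b3), 2× right (reaching d3) — 5 moves in all.
Check: all required cells visited.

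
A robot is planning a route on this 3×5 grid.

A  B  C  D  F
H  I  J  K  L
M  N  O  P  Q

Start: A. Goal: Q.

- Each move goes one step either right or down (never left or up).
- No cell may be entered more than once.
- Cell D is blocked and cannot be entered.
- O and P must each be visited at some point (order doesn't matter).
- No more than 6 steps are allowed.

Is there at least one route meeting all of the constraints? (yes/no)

One route that works: A → H → M → N → O → P → Q.

yes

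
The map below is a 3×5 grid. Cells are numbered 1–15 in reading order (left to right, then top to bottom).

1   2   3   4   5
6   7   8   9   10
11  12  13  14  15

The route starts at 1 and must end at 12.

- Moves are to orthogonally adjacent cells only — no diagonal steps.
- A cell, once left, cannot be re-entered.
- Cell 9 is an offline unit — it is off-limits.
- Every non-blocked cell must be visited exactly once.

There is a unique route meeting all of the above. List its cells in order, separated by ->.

Need to visit all 14 open cells exactly once, starting at 1 and ending at 12.
Route from 1: right 4 to 5, down 2 to 15, left 2 to 13, up 1 to 8, left 2 to 6, down 1 to 11, right 1 to 12 — 13 moves in all.
Check: all 14 open cells covered.

1 -> 2 -> 3 -> 4 -> 5 -> 10 -> 15 -> 14 -> 13 -> 8 -> 7 -> 6 -> 11 -> 12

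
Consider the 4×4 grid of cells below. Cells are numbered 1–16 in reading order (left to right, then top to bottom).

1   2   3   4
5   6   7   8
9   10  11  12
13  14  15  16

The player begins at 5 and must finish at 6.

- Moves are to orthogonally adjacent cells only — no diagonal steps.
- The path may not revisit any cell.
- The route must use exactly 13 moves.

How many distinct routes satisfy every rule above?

Need simple routes of exactly 13 moves from 5 to 6 (Manhattan distance 1, so 6 moves are spent on a detour and 6 undoing it).
Branch systematically from the start, pruning whenever the remaining move budget drops below the Manhattan distance to 6 or differs from it in parity. Grouping the completions by first move — via 1: 8; via 9: 6 (no valid completion starts via 6) — and summing: 8 + 6 = 14.
That gives 14 routes.

14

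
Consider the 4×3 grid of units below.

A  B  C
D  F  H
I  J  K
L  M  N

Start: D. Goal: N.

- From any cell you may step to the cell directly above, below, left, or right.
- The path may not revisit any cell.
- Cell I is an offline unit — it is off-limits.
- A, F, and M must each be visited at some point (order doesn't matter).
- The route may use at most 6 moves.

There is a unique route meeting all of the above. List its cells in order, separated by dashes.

Any route must reach A, F, and M and still end at N within 6 moves, so the order of the required stops is forced.
Route from D: up to A, right to B, 3× down (reaching M), right to N — 6 moves in all.
Check: all required cells visited; 6 ≤ 6 moves.

D - A - B - F - J - M - N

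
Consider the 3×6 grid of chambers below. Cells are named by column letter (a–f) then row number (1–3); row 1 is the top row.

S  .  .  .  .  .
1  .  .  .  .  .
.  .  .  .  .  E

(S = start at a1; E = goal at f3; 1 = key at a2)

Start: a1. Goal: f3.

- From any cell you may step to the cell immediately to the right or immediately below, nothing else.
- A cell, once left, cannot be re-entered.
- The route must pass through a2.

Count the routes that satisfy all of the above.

A right/down-only route from a1 to f3 makes exactly 2 down-moves and 5 right-moves in some order.
With no other constraints that would be C(7,2) = 21 routes.
Split at a2 and multiply the segment counts: a1→a2: 1; a2→f3: 6; product = 6.
That gives 6 routes.

6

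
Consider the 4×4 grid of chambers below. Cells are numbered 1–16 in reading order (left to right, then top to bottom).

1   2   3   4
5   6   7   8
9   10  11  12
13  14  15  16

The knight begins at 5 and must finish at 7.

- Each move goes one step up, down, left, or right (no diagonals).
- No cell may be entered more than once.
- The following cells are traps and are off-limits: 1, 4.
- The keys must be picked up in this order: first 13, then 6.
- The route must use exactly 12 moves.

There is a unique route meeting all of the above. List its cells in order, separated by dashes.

The waypoints must appear in the order 13, 6, with no cell reused.
Route from 5: down 2 to 13, right 3 to 16, up 1 to 12, left 2 to 10, up 2 to 2, right 1 to 3, down 1 to 7 — 12 moves in all.
Check: order respected (13 at step 2, 6 at step 9); 12 moves as required.

5 - 9 - 13 - 14 - 15 - 16 - 12 - 11 - 10 - 6 - 2 - 3 - 7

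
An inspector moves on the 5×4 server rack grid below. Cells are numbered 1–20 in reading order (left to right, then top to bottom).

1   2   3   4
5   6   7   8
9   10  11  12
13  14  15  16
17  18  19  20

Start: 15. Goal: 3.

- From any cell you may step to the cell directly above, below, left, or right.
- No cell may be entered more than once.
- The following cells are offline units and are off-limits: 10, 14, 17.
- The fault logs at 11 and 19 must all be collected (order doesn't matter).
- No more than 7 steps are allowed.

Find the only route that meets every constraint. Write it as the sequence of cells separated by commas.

Any route must reach 11 and 19 and still end at 3 within 7 moves, so the order of the required stops is forced.
Route from 15: down 1 to 19, right 1 to 20, up 2 to 12, left 1 to 11, up 2 to 3 — 7 moves in all.
Check: all required cells visited; 7 ≤ 7 moves.

15, 19, 20, 16, 12, 11, 7, 3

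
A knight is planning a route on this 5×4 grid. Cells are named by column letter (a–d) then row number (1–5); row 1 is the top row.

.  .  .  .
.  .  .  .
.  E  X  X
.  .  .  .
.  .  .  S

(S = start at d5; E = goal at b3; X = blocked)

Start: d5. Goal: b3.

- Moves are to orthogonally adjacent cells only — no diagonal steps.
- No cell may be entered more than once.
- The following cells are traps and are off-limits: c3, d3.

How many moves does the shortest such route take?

The Manhattan distance from d5 to b3 is |5−3| + |4−2| = 4, so at least 4 moves are needed.
A route of 4 moves achieves this: d5 → d4 → c4 → b4 → b3.
Since 4 matches the lower bound, it is optimal.

4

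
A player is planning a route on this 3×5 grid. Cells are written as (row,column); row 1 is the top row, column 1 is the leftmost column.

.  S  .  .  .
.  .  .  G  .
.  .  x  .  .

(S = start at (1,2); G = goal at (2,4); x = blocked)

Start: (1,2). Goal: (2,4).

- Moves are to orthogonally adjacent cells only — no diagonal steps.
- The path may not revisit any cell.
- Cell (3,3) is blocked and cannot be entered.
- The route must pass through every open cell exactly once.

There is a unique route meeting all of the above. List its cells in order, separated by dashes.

(1,2) - (1,1) - (2,1) - (3,1) - (3,2) - (2,2) - (2,3) - (1,3) - (1,4) - (1,5) - (2,5) - (3,5) - (3,4) - (2,4)

Need to visit all 14 open cells exactly once, starting at (1,2) and ending at (2,4).
Route from (1,2): left 1 to (1,1), down 2 to (3,1), right 1 to (3,2), up 1 to (2,2), right 1 to (2,3), up 1 to (1,3), right 2 to (1,5), down 2 to (3,5), left 1 to (3,4), up 1 to (2,4) — 13 moves in all.
Check: all 14 open cells covered.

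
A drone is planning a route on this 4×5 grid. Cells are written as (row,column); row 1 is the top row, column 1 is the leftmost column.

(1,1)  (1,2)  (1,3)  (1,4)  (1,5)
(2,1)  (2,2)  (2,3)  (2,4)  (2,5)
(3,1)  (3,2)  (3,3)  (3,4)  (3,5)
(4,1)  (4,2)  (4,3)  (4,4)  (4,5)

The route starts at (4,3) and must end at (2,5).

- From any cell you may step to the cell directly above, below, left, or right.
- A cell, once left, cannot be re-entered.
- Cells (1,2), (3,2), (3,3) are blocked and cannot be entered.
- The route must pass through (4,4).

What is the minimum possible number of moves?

4

Any route passes through (4,4) somewhere between (4,3) and (2,5). Summing Manhattan distances along the two legs ((4,3) → (4,4) → (2,5)) gives a lower bound of 1 + 3 = 4 moves.
A route of 4 moves achieves this: (4,3) → (4,4) → (3,4) → (2,4) → (2,5).
Since 4 matches the lower bound, it is optimal.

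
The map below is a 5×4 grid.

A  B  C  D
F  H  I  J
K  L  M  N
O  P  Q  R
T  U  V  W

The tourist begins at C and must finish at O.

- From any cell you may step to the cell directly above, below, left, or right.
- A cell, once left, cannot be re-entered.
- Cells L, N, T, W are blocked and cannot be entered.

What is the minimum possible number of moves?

5

The Manhattan distance from C to O is |1−4| + |3−1| = 5, so at least 5 moves are needed.
A route of 5 moves achieves this: C → I → M → Q → P → O.
Since 5 matches the lower bound, it is optimal.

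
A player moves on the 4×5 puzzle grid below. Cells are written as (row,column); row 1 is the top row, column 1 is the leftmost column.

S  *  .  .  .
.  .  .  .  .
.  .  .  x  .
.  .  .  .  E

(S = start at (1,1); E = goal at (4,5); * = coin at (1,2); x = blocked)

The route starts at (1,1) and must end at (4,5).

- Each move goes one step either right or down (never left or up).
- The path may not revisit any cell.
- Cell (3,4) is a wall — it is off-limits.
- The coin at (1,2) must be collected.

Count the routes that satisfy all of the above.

A right/down-only route from (1,1) to (4,5) makes exactly 3 down-moves and 4 right-moves in some order.
With no other constraints that would be C(7,3) = 35 routes.
Split at (1,2) and multiply the segment counts (each segment already excludes blocked cells): (1,1)→(1,2): 1; (1,2)→(4,5): 8; product = 8.
That gives 8 routes.

8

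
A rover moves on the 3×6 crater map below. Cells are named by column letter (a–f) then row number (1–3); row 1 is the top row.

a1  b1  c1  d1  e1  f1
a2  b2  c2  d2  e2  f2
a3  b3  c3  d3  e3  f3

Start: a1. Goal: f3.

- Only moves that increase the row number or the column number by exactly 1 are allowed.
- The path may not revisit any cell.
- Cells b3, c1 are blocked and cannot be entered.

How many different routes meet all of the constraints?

8

A right/down-only route from a1 to f3 makes exactly 2 down-moves and 5 right-moves in some order.
With no other constraints that would be C(7,2) = 21 routes.
Subtract routes through each blocked cell (inclusion–exclusion for overlaps): − through c1: 10 − through b3: 3 → 8.
That gives 8 routes.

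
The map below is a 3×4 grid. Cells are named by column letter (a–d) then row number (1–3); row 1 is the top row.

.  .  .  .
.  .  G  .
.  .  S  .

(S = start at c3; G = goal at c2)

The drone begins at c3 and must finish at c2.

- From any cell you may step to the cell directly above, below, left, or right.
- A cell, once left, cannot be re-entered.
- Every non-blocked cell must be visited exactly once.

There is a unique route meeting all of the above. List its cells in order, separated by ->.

Need to visit all 12 open cells exactly once, starting at c3 and ending at c2.
Cell a3 has only two open neighbours (a2 and b3), so the path must pass straight through it: one of those is the cell it's entered from and the other is where it exits.
Route from c3: right to d3, 2× up (reaching d1), 3× left (reaching a1), 2× down (reaching a3), right to b3, up to b2, right to c2 — 11 moves in all.
Check: all 12 open cells covered.

c3 -> d3 -> d2 -> d1 -> c1 -> b1 -> a1 -> a2 -> a3 -> b3 -> b2 -> c2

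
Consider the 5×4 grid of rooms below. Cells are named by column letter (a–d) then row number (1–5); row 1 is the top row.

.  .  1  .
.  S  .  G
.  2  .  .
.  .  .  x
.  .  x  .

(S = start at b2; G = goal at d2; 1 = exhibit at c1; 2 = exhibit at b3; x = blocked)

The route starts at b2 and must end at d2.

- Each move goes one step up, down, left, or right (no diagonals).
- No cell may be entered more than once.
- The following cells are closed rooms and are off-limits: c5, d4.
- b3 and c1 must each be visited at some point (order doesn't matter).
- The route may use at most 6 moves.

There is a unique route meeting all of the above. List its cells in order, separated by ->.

The budget equals the shortest possible length, so every move has to be on a shortest route through the required cells.
Route from b2: down to b3, right to c3, 2× up (reaching c1), right to d1, down to d2 — 6 moves in all.
Check: all required cells visited; 6 ≤ 6 moves.

b2 -> b3 -> c3 -> c2 -> c1 -> d1 -> d2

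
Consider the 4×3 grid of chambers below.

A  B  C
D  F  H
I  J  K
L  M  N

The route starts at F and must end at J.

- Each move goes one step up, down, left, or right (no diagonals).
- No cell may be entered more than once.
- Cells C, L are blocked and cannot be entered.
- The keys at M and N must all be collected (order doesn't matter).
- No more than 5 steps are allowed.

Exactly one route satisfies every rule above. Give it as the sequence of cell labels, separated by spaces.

The budget equals the shortest possible length, so every move has to be on a shortest route through the required cells.
Route from F: right to H, 2× down (reaching N), left to M, up to J — 5 moves in all.
Check: all required cells visited; 5 ≤ 5 moves.

F H K N M J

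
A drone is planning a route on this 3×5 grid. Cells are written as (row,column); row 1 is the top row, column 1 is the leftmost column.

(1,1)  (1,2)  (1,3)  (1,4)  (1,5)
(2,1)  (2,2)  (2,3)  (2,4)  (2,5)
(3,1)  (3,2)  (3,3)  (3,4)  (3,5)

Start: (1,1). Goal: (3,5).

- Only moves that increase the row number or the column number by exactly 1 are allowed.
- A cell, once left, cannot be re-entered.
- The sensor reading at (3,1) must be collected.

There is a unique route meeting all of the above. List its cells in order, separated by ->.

Moves only go right or down, so the column and row indices never decrease.
Route from (1,1): 2× down (reaching (3,1)), 4× right (reaching (3,5)) — 6 moves in all.
Check: all required cells visited.

(1,1) -> (2,1) -> (3,1) -> (3,2) -> (3,3) -> (3,4) -> (3,5)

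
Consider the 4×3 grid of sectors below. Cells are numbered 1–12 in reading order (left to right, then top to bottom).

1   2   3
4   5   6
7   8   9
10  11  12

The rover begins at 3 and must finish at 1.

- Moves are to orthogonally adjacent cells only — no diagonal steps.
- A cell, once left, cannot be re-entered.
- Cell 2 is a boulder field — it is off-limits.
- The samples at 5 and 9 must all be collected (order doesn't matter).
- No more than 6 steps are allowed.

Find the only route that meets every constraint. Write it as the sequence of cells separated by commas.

3, 6, 9, 8, 5, 4, 1

The 6-move cap with required stops at 5, 9 leaves no slack for detours.
Route from 3: 2× down (reaching 9), left to 8, up to 5, left to 4, up to 1 — 6 moves in all.
Check: all required cells visited; 6 ≤ 6 moves.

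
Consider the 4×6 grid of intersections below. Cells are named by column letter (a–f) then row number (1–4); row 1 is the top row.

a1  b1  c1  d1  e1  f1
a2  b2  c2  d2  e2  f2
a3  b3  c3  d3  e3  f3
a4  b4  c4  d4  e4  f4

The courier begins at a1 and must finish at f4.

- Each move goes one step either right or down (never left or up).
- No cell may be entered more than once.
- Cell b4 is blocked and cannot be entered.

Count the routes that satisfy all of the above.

A right/down-only route from a1 to f4 makes exactly 3 down-moves and 5 right-moves in some order.
With no other constraints that would be C(8,3) = 56 routes.
Subtract routes through each blocked cell (inclusion–exclusion for overlaps): − through b4: 4 → 52.
That gives 52 routes.

52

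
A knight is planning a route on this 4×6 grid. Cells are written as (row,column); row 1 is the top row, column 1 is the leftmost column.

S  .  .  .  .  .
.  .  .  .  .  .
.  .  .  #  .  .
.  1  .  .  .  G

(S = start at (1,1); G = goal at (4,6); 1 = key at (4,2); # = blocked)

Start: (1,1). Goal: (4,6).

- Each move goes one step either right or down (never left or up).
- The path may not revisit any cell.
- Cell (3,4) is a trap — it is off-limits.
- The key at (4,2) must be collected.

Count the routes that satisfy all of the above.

A right/down-only route from (1,1) to (4,6) makes exactly 3 down-moves and 5 right-moves in some order.
With no other constraints that would be C(8,3) = 56 routes.
Split at (4,2) and multiply the segment counts (each segment already excludes blocked cells): (1,1)→(4,2): 4; (4,2)→(4,6): 1; product = 4.
That gives 4 routes.

4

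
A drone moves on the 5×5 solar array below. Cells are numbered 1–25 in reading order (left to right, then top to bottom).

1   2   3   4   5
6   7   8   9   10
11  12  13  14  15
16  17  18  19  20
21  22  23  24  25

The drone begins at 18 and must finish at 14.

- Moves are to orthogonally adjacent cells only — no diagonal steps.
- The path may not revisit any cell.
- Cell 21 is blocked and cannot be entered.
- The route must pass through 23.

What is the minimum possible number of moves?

4

Any route passes through 23 somewhere between 18 and 14. Summing Manhattan distances along the two legs (18 → 23 → 14) gives a lower bound of 1 + 3 = 4 moves.
A route of 4 moves achieves this: 18 → 23 → 24 → 19 → 14.
Since 4 matches the lower bound, it is optimal.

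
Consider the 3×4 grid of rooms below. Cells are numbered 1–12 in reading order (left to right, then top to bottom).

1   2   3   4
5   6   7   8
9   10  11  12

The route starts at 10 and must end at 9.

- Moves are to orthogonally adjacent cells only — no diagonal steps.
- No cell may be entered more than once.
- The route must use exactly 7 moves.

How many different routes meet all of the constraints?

Need simple routes of exactly 7 moves from 10 to 9 (Manhattan distance 1, so 3 moves are spent on a detour and 3 undoing it).
Enumerating: 10 6 7 3 2 1 5 9 | 10 11 7 3 2 6 5 9 | 10 11 7 3 2 1 5 9 | 10 11 7 6 2 1 5 9 | 10 11 12 8 7 6 5 9.
That gives 5 routes.

5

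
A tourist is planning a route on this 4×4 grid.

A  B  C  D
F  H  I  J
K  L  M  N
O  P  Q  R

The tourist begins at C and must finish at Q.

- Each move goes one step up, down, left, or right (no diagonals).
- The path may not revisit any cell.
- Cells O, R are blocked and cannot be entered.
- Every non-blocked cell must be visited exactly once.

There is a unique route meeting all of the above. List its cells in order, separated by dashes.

C - D - J - N - M - I - H - B - A - F - K - L - P - Q

Need to visit all 14 open cells exactly once, starting at C and ending at Q.
Route from C: right to D, 2× down (reaching N), left to M, up to I, left to H, up to B, left to A, 2× down (reaching K), right to L, down to P, right to Q — 13 moves in all.
Check: all 14 open cells covered.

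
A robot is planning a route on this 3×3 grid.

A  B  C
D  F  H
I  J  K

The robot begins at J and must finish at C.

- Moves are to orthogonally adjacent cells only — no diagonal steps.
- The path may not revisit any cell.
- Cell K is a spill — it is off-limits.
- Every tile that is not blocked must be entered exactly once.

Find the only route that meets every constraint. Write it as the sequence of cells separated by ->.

J -> I -> D -> A -> B -> F -> H -> C

Need to visit all 8 open cells exactly once, starting at J and ending at C.
Cell A has only two open neighbours (D and B), so the path must pass straight through it: one of those is the cell it's entered from and the other is where it exits.
Route from J: left to I, 2× up (reaching A), right to B, down to F, right to H, up to C — 7 moves in all.
Check: all 8 open cells covered.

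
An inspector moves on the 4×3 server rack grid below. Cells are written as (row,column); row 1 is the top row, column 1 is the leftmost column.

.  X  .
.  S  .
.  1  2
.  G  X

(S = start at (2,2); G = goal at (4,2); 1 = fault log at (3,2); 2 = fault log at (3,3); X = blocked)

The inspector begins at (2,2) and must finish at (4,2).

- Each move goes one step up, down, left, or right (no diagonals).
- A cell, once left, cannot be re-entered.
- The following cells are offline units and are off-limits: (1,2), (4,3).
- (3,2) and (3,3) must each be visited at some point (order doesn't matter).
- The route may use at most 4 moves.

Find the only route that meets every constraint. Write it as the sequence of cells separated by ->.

Any route must reach (3,2) and (3,3) and still end at (4,2) within 4 moves, so the order of the required stops is forced.
Route from (2,2): right to (2,3), down to (3,3), left to (3,2), down to (4,2) — 4 moves in all.
Check: all required cells visited; 4 ≤ 4 moves.

(2,2) -> (2,3) -> (3,3) -> (3,2) -> (4,2)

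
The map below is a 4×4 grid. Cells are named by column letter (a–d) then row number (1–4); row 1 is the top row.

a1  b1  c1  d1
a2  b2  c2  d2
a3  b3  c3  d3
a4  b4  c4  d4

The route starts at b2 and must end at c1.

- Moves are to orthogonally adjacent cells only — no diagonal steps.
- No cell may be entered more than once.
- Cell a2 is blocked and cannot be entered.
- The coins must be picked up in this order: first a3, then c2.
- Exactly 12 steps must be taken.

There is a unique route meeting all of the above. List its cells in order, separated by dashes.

The waypoints must appear in the order a3, c2, with no cell reused.
Route from b2: down to b3, left to a3, down to a4, 3× right (reaching d4), up to d3, left to c3, up to c2, right to d2, up to d1, left to c1 — 12 moves in all.
Check: order respected (a3 at step 2, c2 at step 9); 12 moves as required.

b2 - b3 - a3 - a4 - b4 - c4 - d4 - d3 - c3 - c2 - d2 - d1 - c1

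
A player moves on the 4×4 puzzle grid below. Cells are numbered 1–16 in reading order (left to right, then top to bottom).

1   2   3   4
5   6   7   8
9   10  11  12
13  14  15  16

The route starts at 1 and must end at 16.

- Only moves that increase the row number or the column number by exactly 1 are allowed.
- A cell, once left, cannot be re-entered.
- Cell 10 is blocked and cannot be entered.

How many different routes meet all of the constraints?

A right/down-only route from 1 to 16 makes exactly 3 down-moves and 3 right-moves in some order.
With no other constraints that would be C(6,3) = 20 routes.
Subtract routes through each blocked cell (inclusion–exclusion for overlaps): − through 10: 9 → 11.
That gives 11 routes.

11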